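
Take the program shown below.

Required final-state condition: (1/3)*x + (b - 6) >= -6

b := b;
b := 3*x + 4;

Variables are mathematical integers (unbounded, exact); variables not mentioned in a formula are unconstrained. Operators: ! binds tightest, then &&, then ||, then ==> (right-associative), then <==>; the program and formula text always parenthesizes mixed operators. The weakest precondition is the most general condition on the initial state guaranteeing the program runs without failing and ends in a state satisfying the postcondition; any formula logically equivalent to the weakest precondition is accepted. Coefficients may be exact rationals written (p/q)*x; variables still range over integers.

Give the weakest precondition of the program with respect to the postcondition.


Working backward. After the program, the postcondition (1/3)*x + (b - 6) >= -6 must hold; in canonical form it is b + (1/3)*x >= 0.
Before b := 3*x + 4: (10/3)*x >= -4
Before b := b: (10/3)*x >= -4
Answer: WP = (10/3)*x >= -4


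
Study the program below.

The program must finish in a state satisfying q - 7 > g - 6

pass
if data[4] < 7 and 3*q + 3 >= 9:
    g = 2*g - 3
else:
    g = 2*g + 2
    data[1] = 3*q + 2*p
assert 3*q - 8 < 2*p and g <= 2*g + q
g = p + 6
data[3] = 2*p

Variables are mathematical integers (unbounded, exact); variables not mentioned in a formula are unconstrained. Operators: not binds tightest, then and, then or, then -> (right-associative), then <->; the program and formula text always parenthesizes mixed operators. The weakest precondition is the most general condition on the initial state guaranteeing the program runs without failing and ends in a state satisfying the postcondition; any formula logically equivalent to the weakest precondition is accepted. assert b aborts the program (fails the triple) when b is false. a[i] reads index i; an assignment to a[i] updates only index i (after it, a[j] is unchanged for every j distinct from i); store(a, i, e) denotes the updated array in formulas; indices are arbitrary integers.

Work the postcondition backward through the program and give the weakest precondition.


Working backward. After the program, the postcondition q - 7 > g - 6 must hold; in canonical form it is q > g + 1.
Before data[3] := 2*p: q > g + 1
Before g := p + 6: q > p + 7
Before assert 3*q - 8 < 2*p and g <= 2*g + q: 3*q < 2*p + 8 and g + q >= 0 and q > p + 7
Then branch requires 3*q < 2*p + 8 and 2*g + q >= 3 and q > p + 7; else branch requires 3*q < 2*p + 8 and 2*g + q >= -2 and q > p + 7.
Before the if: ((data[4] < 7 and 3*q >= 6) -> (3*q < 2*p + 8 and 2*g + q >= 3 and q > p + 7)) and ((not (data[4] < 7 and 3*q >= 6)) -> (3*q < 2*p + 8 and 2*g + q >= -2 and q > p + 7))
Before skip: ((data[4] < 7 and 3*q >= 6) -> (3*q < 2*p + 8 and 2*g + q >= 3 and q > p + 7)) and ((not (data[4] < 7 and 3*q >= 6)) -> (3*q < 2*p + 8 and 2*g + q >= -2 and q > p + 7))
Answer: WP = ((data[4] < 7 and 3*q >= 6) -> (3*q < 2*p + 8 and 2*g + q >= 3 and q > p + 7)) and ((not (data[4] < 7 and 3*q >= 6)) -> (3*q < 2*p + 8 and 2*g + q >= -2 and q > p + 7))


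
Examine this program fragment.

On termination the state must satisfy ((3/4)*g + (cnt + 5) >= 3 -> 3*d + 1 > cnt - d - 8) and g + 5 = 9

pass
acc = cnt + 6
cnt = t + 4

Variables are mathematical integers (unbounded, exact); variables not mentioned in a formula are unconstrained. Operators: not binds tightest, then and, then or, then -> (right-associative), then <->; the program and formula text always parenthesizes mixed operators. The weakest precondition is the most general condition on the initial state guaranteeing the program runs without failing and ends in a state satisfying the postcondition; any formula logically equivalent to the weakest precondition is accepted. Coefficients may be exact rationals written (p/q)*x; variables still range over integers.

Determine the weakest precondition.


Working backward. After the program, the postcondition ((3/4)*g + (cnt + 5) >= 3 -> 3*d + 1 > cnt - d - 8) and g + 5 = 9 must hold; in canonical form it is (cnt + (3/4)*g >= -2 -> 4*d > cnt - 9) and g = 4.
Before cnt := t + 4: ((3/4)*g + t >= -6 -> 4*d > t - 5) and g = 4
Before acc := cnt + 6: ((3/4)*g + t >= -6 -> 4*d > t - 5) and g = 4
Before skip: ((3/4)*g + t >= -6 -> 4*d > t - 5) and g = 4
Answer: WP = ((3/4)*g + t >= -6 -> 4*d > t - 5) and g = 4


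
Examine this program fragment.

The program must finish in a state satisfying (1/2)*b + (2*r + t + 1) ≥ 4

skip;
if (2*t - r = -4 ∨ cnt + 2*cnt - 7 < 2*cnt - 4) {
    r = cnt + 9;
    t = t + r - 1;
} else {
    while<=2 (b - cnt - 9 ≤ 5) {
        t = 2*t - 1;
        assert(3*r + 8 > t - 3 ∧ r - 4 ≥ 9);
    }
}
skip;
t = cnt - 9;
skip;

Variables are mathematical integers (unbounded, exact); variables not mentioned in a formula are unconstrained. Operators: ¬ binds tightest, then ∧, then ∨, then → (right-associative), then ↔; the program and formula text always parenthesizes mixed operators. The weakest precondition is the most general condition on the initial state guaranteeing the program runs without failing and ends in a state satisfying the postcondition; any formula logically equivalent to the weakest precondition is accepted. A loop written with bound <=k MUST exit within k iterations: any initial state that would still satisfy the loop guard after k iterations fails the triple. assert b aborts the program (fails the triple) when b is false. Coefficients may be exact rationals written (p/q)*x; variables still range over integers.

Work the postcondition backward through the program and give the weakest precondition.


Working backward. After the program, the postcondition (1/2)*b + (2*r + t + 1) ≥ 4 must hold; in canonical form it is (1/2)*b + 2*r + t ≥ 3.
Before skip: (1/2)*b + 2*r + t ≥ 3
Before t := cnt - 9: (1/2)*b + cnt + 2*r ≥ 12
Before skip: (1/2)*b + cnt + 2*r ≥ 12
Then branch requires (1/2)*b + 3*cnt ≥ -6; else branch requires (b ≤ cnt + 14 → (3*r > 2*t - 12 ∧ r ≥ 13 ∧ (b ≤ cnt + 14 → (3*r > 4*t - 14 ∧ r ≥ 13 ∧ (¬(b ≤ cnt + 14)) ∧ (1/2)*b + cnt + 2*r ≥ 12)) ∧ ((¬(b ≤ cnt + 14)) → (1/2)*b + cnt + 2*r ≥ 12))) ∧ ((¬(b ≤ cnt + 14)) → (1/2)*b + cnt + 2*r ≥ 12).
Before the if: ((2*t = r - 4 ∨ cnt < 3) → (1/2)*b + 3*cnt ≥ -6) ∧ ((¬(2*t = r - 4 ∨ cnt < 3)) → ((b ≤ cnt + 14 → (3*r > 2*t - 12 ∧ r ≥ 13 ∧ (b ≤ cnt + 14 → (3*r > 4*t - 14 ∧ r ≥ 13 ∧ (¬(b ≤ cnt + 14)) ∧ (1/2)*b + cnt + 2*r ≥ 12)) ∧ ((¬(b ≤ cnt + 14)) → (1/2)*b + cnt + 2*r ≥ 12))) ∧ ((¬(b ≤ cnt + 14)) → (1/2)*b + cnt + 2*r ≥ 12)))
Before skip: ((2*t = r - 4 ∨ cnt < 3) → (1/2)*b + 3*cnt ≥ -6) ∧ ((¬(2*t = r - 4 ∨ cnt < 3)) → ((b ≤ cnt + 14 → (3*r > 2*t - 12 ∧ r ≥ 13 ∧ (b ≤ cnt + 14 → (3*r > 4*t - 14 ∧ r ≥ 13 ∧ (¬(b ≤ cnt + 14)) ∧ (1/2)*b + cnt + 2*r ≥ 12)) ∧ ((¬(b ≤ cnt + 14)) → (1/2)*b + cnt + 2*r ≥ 12))) ∧ ((¬(b ≤ cnt + 14)) → (1/2)*b + cnt + 2*r ≥ 12)))
Answer: WP = ((2*t = r - 4 ∨ cnt < 3) → (1/2)*b + 3*cnt ≥ -6) ∧ ((¬(2*t = r - 4 ∨ cnt < 3)) → ((b ≤ cnt + 14 → (3*r > 2*t - 12 ∧ r ≥ 13 ∧ (b ≤ cnt + 14 → (3*r > 4*t - 14 ∧ r ≥ 13 ∧ (¬(b ≤ cnt + 14)) ∧ (1/2)*b + cnt + 2*r ≥ 12)) ∧ ((¬(b ≤ cnt + 14)) → (1/2)*b + cnt + 2*r ≥ 12))) ∧ ((¬(b ≤ cnt + 14)) → (1/2)*b + cnt + 2*r ≥ 12)))


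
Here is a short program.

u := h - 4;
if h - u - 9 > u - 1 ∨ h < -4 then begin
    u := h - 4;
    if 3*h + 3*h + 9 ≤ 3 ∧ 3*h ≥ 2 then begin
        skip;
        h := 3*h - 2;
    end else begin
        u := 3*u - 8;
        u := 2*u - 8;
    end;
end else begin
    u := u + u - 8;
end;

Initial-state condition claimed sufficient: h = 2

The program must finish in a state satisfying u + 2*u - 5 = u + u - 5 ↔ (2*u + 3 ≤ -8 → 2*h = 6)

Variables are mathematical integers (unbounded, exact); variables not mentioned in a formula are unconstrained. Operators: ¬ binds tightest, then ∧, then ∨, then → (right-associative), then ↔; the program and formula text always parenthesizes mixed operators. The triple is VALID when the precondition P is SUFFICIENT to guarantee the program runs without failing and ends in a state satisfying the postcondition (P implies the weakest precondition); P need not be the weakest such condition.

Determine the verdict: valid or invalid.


Working backward. After the program, the postcondition u + 2*u - 5 = u + u - 5 ↔ (2*u + 3 ≤ -8 → 2*h = 6) must hold; in canonical form it is u = 0 ↔ (2*u ≤ -11 → 2*h = 6).
Then branch requires ((6*h ≤ -6 ∧ 3*h ≥ 2) → (h = 4 ↔ (2*h ≤ -3 → 6*h = 10))) ∧ ((¬(6*h ≤ -6 ∧ 3*h ≥ 2)) → (6*h = 48 ↔ (12*h ≤ 85 → 2*h = 6))); else branch requires 2*u = 8 ↔ (4*u ≤ 5 → 2*h = 6).
Before the if: ((h > 2*u + 8 ∨ h < -4) → (((6*h ≤ -6 ∧ 3*h ≥ 2) → (h = 4 ↔ (2*h ≤ -3 → 6*h = 10))) ∧ ((¬(6*h ≤ -6 ∧ 3*h ≥ 2)) → (6*h = 48 ↔ (12*h ≤ 85 → 2*h = 6))))) ∧ ((¬(h > 2*u + 8 ∨ h < -4)) → (2*u = 8 ↔ (4*u ≤ 5 → 2*h = 6)))
Before u := h - 4: ((h < 0 ∨ h < -4) → (((6*h ≤ -6 ∧ 3*h ≥ 2) → (h = 4 ↔ (2*h ≤ -3 → 6*h = 10))) ∧ ((¬(6*h ≤ -6 ∧ 3*h ≥ 2)) → (6*h = 48 ↔ (12*h ≤ 85 → 2*h = 6))))) ∧ ((¬(h < 0 ∨ h < -4)) → (2*h = 16 ↔ (4*h ≤ 21 → 2*h = 6)))
The weakest precondition is ((h < 0 ∨ h < -4) → (((6*h ≤ -6 ∧ 3*h ≥ 2) → (h = 4 ↔ (2*h ≤ -3 → 6*h = 10))) ∧ ((¬(6*h ≤ -6 ∧ 3*h ≥ 2)) → (6*h = 48 ↔ (12*h ≤ 85 → 2*h = 6))))) ∧ ((¬(h < 0 ∨ h < -4)) → (2*h = 16 ↔ (4*h ≤ 21 → 2*h = 6))).
Check whether h = 2 implies it.
Every state satisfying the precondition satisfies the weakest precondition: the implication holds.
Answer: valid


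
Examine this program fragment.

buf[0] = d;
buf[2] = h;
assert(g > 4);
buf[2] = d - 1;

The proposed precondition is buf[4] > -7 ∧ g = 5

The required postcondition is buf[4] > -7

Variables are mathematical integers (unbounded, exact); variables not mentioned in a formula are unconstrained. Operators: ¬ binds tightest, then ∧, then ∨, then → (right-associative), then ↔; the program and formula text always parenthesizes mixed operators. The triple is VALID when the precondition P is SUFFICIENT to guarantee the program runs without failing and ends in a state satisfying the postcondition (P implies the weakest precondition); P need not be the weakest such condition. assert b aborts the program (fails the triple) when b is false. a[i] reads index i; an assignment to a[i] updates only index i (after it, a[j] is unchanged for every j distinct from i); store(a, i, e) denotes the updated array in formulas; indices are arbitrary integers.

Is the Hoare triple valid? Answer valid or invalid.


Working backward. After the program, buf[4] > -7 must hold.
Before buf[2] := d - 1: buf[4] > -7
Before assert g > 4: g > 4 ∧ buf[4] > -7
Before buf[2] := h: g > 4 ∧ buf[4] > -7
Before buf[0] := d: g > 4 ∧ buf[4] > -7
The weakest precondition is g > 4 ∧ buf[4] > -7.
Check whether buf[4] > -7 ∧ g = 5 implies it.
Every state satisfying the precondition satisfies the weakest precondition: the implication holds.
Answer: valid


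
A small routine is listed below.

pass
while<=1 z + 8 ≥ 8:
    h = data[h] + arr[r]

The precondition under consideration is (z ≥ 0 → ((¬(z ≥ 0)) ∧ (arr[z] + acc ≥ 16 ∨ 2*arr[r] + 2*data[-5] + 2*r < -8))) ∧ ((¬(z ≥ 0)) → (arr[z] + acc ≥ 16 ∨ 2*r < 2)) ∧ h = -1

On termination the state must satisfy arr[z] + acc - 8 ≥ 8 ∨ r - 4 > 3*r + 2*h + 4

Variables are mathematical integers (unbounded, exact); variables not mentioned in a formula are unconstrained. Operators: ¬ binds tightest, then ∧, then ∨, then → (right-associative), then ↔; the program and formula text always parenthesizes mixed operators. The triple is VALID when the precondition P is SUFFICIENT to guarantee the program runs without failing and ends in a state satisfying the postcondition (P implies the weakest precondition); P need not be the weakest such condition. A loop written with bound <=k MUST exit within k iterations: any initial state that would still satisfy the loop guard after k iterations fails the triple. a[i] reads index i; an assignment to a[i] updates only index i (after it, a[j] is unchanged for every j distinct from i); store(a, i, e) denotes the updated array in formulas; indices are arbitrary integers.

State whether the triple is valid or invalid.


Working backward. After the program, the postcondition arr[z] + acc - 8 ≥ 8 ∨ r - 4 > 3*r + 2*h + 4 must hold; in canonical form it is arr[z] + acc ≥ 16 ∨ 2*h + 2*r < -8.
Before the loop (bound <=1), unroll the exhaustion recursion (WP_0 = exit-now case; WP_j = one more guarded iteration, up to j = 1):
  WP_0: (¬(z ≥ 0)) ∧ (arr[z] + acc ≥ 16 ∨ 2*h + 2*r < -8)
  WP_1: (z ≥ 0 → ((¬(z ≥ 0)) ∧ (arr[z] + acc ≥ 16 ∨ 2*arr[r] + 2*data[h] + 2*r < -8))) ∧ ((¬(z ≥ 0)) → (arr[z] + acc ≥ 16 ∨ 2*h + 2*r < -8))
So before the loop: (z ≥ 0 → ((¬(z ≥ 0)) ∧ (arr[z] + acc ≥ 16 ∨ 2*arr[r] + 2*data[h] + 2*r < -8))) ∧ ((¬(z ≥ 0)) → (arr[z] + acc ≥ 16 ∨ 2*h + 2*r < -8))
Before skip: (z ≥ 0 → ((¬(z ≥ 0)) ∧ (arr[z] + acc ≥ 16 ∨ 2*arr[r] + 2*data[h] + 2*r < -8))) ∧ ((¬(z ≥ 0)) → (arr[z] + acc ≥ 16 ∨ 2*h + 2*r < -8))
The weakest precondition is (z ≥ 0 → ((¬(z ≥ 0)) ∧ (arr[z] + acc ≥ 16 ∨ 2*arr[r] + 2*data[h] + 2*r < -8))) ∧ ((¬(z ≥ 0)) → (arr[z] + acc ≥ 16 ∨ 2*h + 2*r < -8)).
Check whether (z ≥ 0 → ((¬(z ≥ 0)) ∧ (arr[z] + acc ≥ 16 ∨ 2*arr[r] + 2*data[-5] + 2*r < -8))) ∧ ((¬(z ≥ 0)) → (arr[z] + acc ≥ 16 ∨ 2*r < 2)) ∧ h = -1 implies it.
Countermodel: at the initial state acc = 15, arr = {[-5] = 0, [-1] = 0, [0] = 0, elsewhere 0}, data = {[-5] = 0, [-1] = 0, [0] = 0, elsewhere 0}, h = -1, r = 0, z = -1, the precondition holds but the weakest precondition fails.
Answer: invalid


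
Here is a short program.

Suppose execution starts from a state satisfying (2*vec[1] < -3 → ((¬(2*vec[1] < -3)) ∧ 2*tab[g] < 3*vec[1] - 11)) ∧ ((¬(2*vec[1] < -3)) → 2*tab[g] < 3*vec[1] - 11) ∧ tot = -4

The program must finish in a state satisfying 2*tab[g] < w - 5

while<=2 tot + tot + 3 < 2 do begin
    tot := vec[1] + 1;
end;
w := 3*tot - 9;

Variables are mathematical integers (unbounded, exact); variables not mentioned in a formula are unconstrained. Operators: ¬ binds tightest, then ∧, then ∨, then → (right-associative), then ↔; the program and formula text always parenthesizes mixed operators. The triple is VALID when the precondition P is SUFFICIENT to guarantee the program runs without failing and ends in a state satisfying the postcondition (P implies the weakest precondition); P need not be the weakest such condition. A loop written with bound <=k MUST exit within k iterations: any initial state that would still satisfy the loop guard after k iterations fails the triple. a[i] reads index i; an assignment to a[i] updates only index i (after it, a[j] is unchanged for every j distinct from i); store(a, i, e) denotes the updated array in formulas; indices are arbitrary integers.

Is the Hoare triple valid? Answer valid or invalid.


Working backward. After the program, 2*tab[g] < w - 5 must hold.
Before w := 3*tot - 9: 2*tab[g] < 3*tot - 14
Before the loop (bound <=2), unroll the exhaustion recursion (WP_0 = exit-now case; WP_j = one more guarded iteration, up to j = 2):
  WP_0: (¬(2*tot < -1)) ∧ 2*tab[g] < 3*tot - 14
  WP_1: (2*tot < -1 → ((¬(2*vec[1] < -3)) ∧ 2*tab[g] < 3*vec[1] - 11)) ∧ ((¬(2*tot < -1)) → 2*tab[g] < 3*tot - 14)
  WP_2: (2*tot < -1 → ((2*vec[1] < -3 → ((¬(2*vec[1] < -3)) ∧ 2*tab[g] < 3*vec[1] - 11)) ∧ ((¬(2*vec[1] < -3)) → 2*tab[g] < 3*vec[1] - 11))) ∧ ((¬(2*tot < -1)) → 2*tab[g] < 3*tot - 14)
So before the loop: (2*tot < -1 → ((2*vec[1] < -3 → ((¬(2*vec[1] < -3)) ∧ 2*tab[g] < 3*vec[1] - 11)) ∧ ((¬(2*vec[1] < -3)) → 2*tab[g] < 3*vec[1] - 11))) ∧ ((¬(2*tot < -1)) → 2*tab[g] < 3*tot - 14)
The weakest precondition is (2*tot < -1 → ((2*vec[1] < -3 → ((¬(2*vec[1] < -3)) ∧ 2*tab[g] < 3*vec[1] - 11)) ∧ ((¬(2*vec[1] < -3)) → 2*tab[g] < 3*vec[1] - 11))) ∧ ((¬(2*tot < -1)) → 2*tab[g] < 3*tot - 14).
Check whether (2*vec[1] < -3 → ((¬(2*vec[1] < -3)) ∧ 2*tab[g] < 3*vec[1] - 11)) ∧ ((¬(2*vec[1] < -3)) → 2*tab[g] < 3*vec[1] - 11) ∧ tot = -4 implies it.
Every state satisfying the precondition satisfies the weakest precondition: the implication holds.
Answer: valid


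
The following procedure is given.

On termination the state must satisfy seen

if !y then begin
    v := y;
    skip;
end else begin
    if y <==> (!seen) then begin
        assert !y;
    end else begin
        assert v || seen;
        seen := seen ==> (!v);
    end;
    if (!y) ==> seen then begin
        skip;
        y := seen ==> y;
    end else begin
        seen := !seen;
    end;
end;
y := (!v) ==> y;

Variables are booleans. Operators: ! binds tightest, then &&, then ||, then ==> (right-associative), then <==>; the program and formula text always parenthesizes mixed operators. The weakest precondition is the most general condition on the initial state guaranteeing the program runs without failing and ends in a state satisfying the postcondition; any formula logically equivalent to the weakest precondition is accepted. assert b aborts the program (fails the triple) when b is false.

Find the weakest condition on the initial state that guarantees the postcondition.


Working backward. After the program, seen must hold.
Before y := (!v) ==> y: seen
Then branch requires seen; else branch requires ((y <==> (!seen)) ==> ((!y) && (((!y) ==> seen) ==> seen) && ((!((!y) ==> seen)) ==> (!seen)))) && ((!(y <==> (!seen))) ==> ((v || seen) && (((!y) ==> (seen ==> (!v))) ==> (seen ==> (!v))) && ((!((!y) ==> (seen ==> (!v)))) ==> (!(seen ==> (!v)))))).
Before the if: ((!y) ==> seen) && (y ==> (((y <==> (!seen)) ==> ((!y) && (((!y) ==> seen) ==> seen) && ((!((!y) ==> seen)) ==> (!seen)))) && ((!(y <==> (!seen))) ==> ((v || seen) && (((!y) ==> (seen ==> (!v))) ==> (seen ==> (!v))) && ((!((!y) ==> (seen ==> (!v)))) ==> (!(seen ==> (!v))))))))
Answer: WP = ((!y) ==> seen) && (y ==> (((y <==> (!seen)) ==> ((!y) && (((!y) ==> seen) ==> seen) && ((!((!y) ==> seen)) ==> (!seen)))) && ((!(y <==> (!seen))) ==> ((v || seen) && (((!y) ==> (seen ==> (!v))) ==> (seen ==> (!v))) && ((!((!y) ==> (seen ==> (!v)))) ==> (!(seen ==> (!v))))))))


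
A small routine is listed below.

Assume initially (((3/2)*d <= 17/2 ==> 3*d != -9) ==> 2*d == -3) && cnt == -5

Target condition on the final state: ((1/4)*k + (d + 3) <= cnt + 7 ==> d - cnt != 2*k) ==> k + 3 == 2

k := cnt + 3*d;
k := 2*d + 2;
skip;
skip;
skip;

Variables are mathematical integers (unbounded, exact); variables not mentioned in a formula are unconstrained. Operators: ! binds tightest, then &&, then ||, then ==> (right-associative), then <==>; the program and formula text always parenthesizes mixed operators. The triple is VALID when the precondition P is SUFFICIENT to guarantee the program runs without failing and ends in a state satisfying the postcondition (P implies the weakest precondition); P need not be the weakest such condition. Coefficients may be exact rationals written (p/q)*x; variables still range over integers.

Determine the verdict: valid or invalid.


Working backward. After the program, the postcondition ((1/4)*k + (d + 3) <= cnt + 7 ==> d - cnt != 2*k) ==> k + 3 == 2 must hold; in canonical form it is (d + (1/4)*k <= cnt + 4 ==> d != cnt + 2*k) ==> k == -1.
Before skip: (d + (1/4)*k <= cnt + 4 ==> d != cnt + 2*k) ==> k == -1
Before skip: (d + (1/4)*k <= cnt + 4 ==> d != cnt + 2*k) ==> k == -1
Before skip: (d + (1/4)*k <= cnt + 4 ==> d != cnt + 2*k) ==> k == -1
Before k := 2*d + 2: ((3/2)*d <= cnt + 7/2 ==> cnt + 3*d != -4) ==> 2*d == -3
Before k := cnt + 3*d: ((3/2)*d <= cnt + 7/2 ==> cnt + 3*d != -4) ==> 2*d == -3
The weakest precondition is ((3/2)*d <= cnt + 7/2 ==> cnt + 3*d != -4) ==> 2*d == -3.
Check whether (((3/2)*d <= 17/2 ==> 3*d != -9) ==> 2*d == -3) && cnt == -5 implies it.
Countermodel: at the initial state cnt = -5, d = -3, the precondition holds but the weakest precondition fails.
Answer: invalid


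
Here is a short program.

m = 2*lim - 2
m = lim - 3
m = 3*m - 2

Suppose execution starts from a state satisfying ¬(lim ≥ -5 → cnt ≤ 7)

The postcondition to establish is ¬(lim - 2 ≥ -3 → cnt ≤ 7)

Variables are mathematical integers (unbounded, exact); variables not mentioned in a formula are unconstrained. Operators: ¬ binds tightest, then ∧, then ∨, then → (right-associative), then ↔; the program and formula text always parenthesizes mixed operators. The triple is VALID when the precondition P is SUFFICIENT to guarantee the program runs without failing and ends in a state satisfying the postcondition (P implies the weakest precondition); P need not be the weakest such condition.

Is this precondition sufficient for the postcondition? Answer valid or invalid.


Working backward. After the program, the postcondition ¬(lim - 2 ≥ -3 → cnt ≤ 7) must hold; in canonical form it is ¬(lim ≥ -1 → cnt ≤ 7).
Before m := 3*m - 2: ¬(lim ≥ -1 → cnt ≤ 7)
Before m := lim - 3: ¬(lim ≥ -1 → cnt ≤ 7)
Before m := 2*lim - 2: ¬(lim ≥ -1 → cnt ≤ 7)
The weakest precondition is ¬(lim ≥ -1 → cnt ≤ 7).
Check whether ¬(lim ≥ -5 → cnt ≤ 7) implies it.
Countermodel: at the initial state cnt = 8, lim = -5, the precondition holds but the weakest precondition fails.
Answer: invalid


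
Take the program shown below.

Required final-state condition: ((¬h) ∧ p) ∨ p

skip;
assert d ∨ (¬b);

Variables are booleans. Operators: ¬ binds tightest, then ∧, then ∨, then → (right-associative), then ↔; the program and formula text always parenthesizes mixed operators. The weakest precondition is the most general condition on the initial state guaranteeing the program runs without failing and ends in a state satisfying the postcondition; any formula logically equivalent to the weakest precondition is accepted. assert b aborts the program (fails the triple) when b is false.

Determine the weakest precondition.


Working backward. After the program, ((¬h) ∧ p) ∨ p must hold.
Before assert d ∨ (¬b): (d ∨ (¬b)) ∧ (((¬h) ∧ p) ∨ p)
Before skip: (d ∨ (¬b)) ∧ (((¬h) ∧ p) ∨ p)
Answer: WP = (d ∨ (¬b)) ∧ (((¬h) ∧ p) ∨ p)


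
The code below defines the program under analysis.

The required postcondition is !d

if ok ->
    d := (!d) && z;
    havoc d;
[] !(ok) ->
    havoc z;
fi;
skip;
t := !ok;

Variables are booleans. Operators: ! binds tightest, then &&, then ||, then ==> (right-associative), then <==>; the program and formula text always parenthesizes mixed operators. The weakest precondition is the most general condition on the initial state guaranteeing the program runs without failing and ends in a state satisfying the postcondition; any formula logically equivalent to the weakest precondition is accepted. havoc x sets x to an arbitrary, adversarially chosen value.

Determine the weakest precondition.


Working backward. After the program, !d must hold.
Before t := !ok: !d
Before skip: !d
Then branch requires false; else branch requires !d.
Before the if: (!ok) && ((!ok) ==> (!d))
Answer: WP = (!ok) && ((!ok) ==> (!d))


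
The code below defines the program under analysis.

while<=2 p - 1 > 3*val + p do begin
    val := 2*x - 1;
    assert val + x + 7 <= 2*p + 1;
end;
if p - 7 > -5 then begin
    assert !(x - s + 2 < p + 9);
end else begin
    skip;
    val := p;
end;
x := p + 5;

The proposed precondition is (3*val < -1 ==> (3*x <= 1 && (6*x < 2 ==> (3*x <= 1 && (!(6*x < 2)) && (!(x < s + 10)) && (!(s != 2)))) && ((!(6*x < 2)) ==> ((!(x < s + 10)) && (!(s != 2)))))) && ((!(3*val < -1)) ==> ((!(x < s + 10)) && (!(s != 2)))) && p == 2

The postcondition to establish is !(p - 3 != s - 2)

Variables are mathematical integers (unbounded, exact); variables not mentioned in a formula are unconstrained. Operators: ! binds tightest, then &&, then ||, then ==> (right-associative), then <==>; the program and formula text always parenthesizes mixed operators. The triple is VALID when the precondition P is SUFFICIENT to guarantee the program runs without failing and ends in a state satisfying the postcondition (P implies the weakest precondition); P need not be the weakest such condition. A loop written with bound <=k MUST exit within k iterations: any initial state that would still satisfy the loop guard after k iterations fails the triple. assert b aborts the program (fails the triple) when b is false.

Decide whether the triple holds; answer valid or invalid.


Working backward. After the program, the postcondition !(p - 3 != s - 2) must hold; in canonical form it is !(p != s + 1).
Before x := p + 5: !(p != s + 1)
Then branch requires (!(x < p + s + 7)) && (!(p != s + 1)); else branch requires !(p != s + 1).
Before the if: (p > 2 ==> ((!(x < p + s + 7)) && (!(p != s + 1)))) && ((!(p > 2)) ==> (!(p != s + 1)))
Before the loop (bound <=2), unroll the exhaustion recursion (WP_0 = exit-now case; WP_j = one more guarded iteration, up to j = 2):
  WP_0: (!(3*val < -1)) && (p > 2 ==> ((!(x < p + s + 7)) && (!(p != s + 1)))) && ((!(p > 2)) ==> (!(p != s + 1)))
  WP_1: (3*val < -1 ==> (3*x <= 2*p - 5 && (!(6*x < 2)) && (p > 2 ==> ((!(x < p + s + 7)) && (!(p != s + 1)))) && ((!(p > 2)) ==> (!(p != s + 1))))) && ((!(3*val < -1)) ==> ((p > 2 ==> ((!(x < p + s + 7)) && (!(p != s + 1)))) && ((!(p > 2)) ==> (!(p != s + 1)))))
  WP_2: (3*val < -1 ==> (3*x <= 2*p - 5 && (6*x < 2 ==> (3*x <= 2*p - 5 && (!(6*x < 2)) && (p > 2 ==> ((!(x < p + s + 7)) && (!(p != s + 1)))) && ((!(p > 2)) ==> (!(p != s + 1))))) && ((!(6*x < 2)) ==> ((p > 2 ==> ((!(x < p + s + 7)) && (!(p != s + 1)))) && ((!(p > 2)) ==> (!(p != s + 1))))))) && ((!(3*val < -1)) ==> ((p > 2 ==> ((!(x < p + s + 7)) && (!(p != s + 1)))) && ((!(p > 2)) ==> (!(p != s + 1)))))
So before the loop: (3*val < -1 ==> (3*x <= 2*p - 5 && (6*x < 2 ==> (3*x <= 2*p - 5 && (!(6*x < 2)) && (p > 2 ==> ((!(x < p + s + 7)) && (!(p != s + 1)))) && ((!(p > 2)) ==> (!(p != s + 1))))) && ((!(6*x < 2)) ==> ((p > 2 ==> ((!(x < p + s + 7)) && (!(p != s + 1)))) && ((!(p > 2)) ==> (!(p != s + 1))))))) && ((!(3*val < -1)) ==> ((p > 2 ==> ((!(x < p + s + 7)) && (!(p != s + 1)))) && ((!(p > 2)) ==> (!(p != s + 1)))))
The weakest precondition is (3*val < -1 ==> (3*x <= 2*p - 5 && (6*x < 2 ==> (3*x <= 2*p - 5 && (!(6*x < 2)) && (p > 2 ==> ((!(x < p + s + 7)) && (!(p != s + 1)))) && ((!(p > 2)) ==> (!(p != s + 1))))) && ((!(6*x < 2)) ==> ((p > 2 ==> ((!(x < p + s + 7)) && (!(p != s + 1)))) && ((!(p > 2)) ==> (!(p != s + 1))))))) && ((!(3*val < -1)) ==> ((p > 2 ==> ((!(x < p + s + 7)) && (!(p != s + 1)))) && ((!(p > 2)) ==> (!(p != s + 1))))).
Check whether (3*val < -1 ==> (3*x <= 1 && (6*x < 2 ==> (3*x <= 1 && (!(6*x < 2)) && (!(x < s + 10)) && (!(s != 2)))) && ((!(6*x < 2)) ==> ((!(x < s + 10)) && (!(s != 2)))))) && ((!(3*val < -1)) ==> ((!(x < s + 10)) && (!(s != 2)))) && p == 2 implies it.
Countermodel: at the initial state p = 2, s = 2, val = 0, x = 12, the precondition holds but the weakest precondition fails.
Answer: invalid


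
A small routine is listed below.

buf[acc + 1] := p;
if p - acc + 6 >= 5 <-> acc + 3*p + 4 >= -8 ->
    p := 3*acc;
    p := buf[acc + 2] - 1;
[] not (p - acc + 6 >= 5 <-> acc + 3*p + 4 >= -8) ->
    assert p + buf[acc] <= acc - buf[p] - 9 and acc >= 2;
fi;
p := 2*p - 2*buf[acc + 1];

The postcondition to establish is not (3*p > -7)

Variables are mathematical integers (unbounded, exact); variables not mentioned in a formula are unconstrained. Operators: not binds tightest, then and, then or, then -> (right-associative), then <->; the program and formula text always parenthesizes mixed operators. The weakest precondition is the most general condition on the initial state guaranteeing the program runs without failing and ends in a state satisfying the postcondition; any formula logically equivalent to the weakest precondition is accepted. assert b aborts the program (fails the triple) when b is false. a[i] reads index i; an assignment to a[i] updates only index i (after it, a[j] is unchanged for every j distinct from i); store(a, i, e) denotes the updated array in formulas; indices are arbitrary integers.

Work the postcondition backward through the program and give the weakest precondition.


Working backward. After the program, not (3*p > -7) must hold.
Before p := 2*p - 2*buf[acc + 1]: not (6*p > 6*buf[acc + 1] - 7)
Then branch requires not (6*buf[acc + 2] > 6*buf[acc + 1] - 1); else branch requires buf[acc] + buf[p] + p <= acc - 9 and acc >= 2 and (not (6*p > 6*buf[acc + 1] - 7)).
Before the if: ((p >= acc - 1 <-> acc + 3*p >= -12) -> (not (6*buf[acc + 2] > 6*buf[acc + 1] - 1))) and ((not (p >= acc - 1 <-> acc + 3*p >= -12)) -> (buf[acc] + buf[p] + p <= acc - 9 and acc >= 2 and (not (6*p > 6*buf[acc + 1] - 7))))
Before buf[acc + 1] := p: ((p >= acc - 1 <-> acc + 3*p >= -12) -> (not (6*store(buf, acc + 1, p)[acc + 2] > 6*store(buf, acc + 1, p)[acc + 1] - 1))) and ((not (p >= acc - 1 <-> acc + 3*p >= -12)) -> (store(buf, acc + 1, p)[acc] + store(buf, acc + 1, p)[p] + p <= acc - 9 and acc >= 2 and (not (6*p > 6*store(buf, acc + 1, p)[acc + 1] - 7))))
Answer: WP = ((p >= acc - 1 <-> acc + 3*p >= -12) -> (not (6*store(buf, acc + 1, p)[acc + 2] > 6*store(buf, acc + 1, p)[acc + 1] - 1))) and ((not (p >= acc - 1 <-> acc + 3*p >= -12)) -> (store(buf, acc + 1, p)[acc] + store(buf, acc + 1, p)[p] + p <= acc - 9 and acc >= 2 and (not (6*p > 6*store(buf, acc + 1, p)[acc + 1] - 7))))


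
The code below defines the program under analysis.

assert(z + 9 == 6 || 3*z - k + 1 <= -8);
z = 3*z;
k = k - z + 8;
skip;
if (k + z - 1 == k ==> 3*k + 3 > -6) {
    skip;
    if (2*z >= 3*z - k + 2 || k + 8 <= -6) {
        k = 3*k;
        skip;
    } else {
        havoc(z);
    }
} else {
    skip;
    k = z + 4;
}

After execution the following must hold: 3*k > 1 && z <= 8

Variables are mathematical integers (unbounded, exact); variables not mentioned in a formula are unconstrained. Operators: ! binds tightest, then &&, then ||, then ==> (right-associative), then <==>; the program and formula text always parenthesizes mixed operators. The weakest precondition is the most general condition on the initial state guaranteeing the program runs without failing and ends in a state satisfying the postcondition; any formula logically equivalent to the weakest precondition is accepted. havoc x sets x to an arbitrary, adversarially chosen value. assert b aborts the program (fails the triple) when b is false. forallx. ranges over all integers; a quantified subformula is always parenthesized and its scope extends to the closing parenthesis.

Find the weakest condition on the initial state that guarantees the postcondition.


Working backward. After the program, 3*k > 1 && z <= 8 must hold.
Then branch requires ((k >= z + 2 || k <= -14) ==> (9*k > 1 && z <= 8)) && ((!(k >= z + 2 || k <= -14)) ==> (forall z_1. (3*k > 1 && z_1 <= 8))); else branch requires 3*z > -11 && z <= 8.
Before the if: ((z == 1 ==> 3*k > -9) ==> (((k >= z + 2 || k <= -14) ==> (9*k > 1 && z <= 8)) && ((!(k >= z + 2 || k <= -14)) ==> (forall z_1. (3*k > 1 && z_1 <= 8))))) && ((!(z == 1 ==> 3*k > -9)) ==> (3*z > -11 && z <= 8))
Before skip: ((z == 1 ==> 3*k > -9) ==> (((k >= z + 2 || k <= -14) ==> (9*k > 1 && z <= 8)) && ((!(k >= z + 2 || k <= -14)) ==> (forall z_1. (3*k > 1 && z_1 <= 8))))) && ((!(z == 1 ==> 3*k > -9)) ==> (3*z > -11 && z <= 8))
Before k := k - z + 8: ((z == 1 ==> 3*k > 3*z - 33) ==> (((k >= 2*z - 6 || k <= z - 22) ==> (9*k > 9*z - 71 && z <= 8)) && ((!(k >= 2*z - 6 || k <= z - 22)) ==> (forall z_1. (3*k > 3*z - 23 && z_1 <= 8))))) && ((!(z == 1 ==> 3*k > 3*z - 33)) ==> (3*z > -11 && z <= 8))
Before z := 3*z: ((3*z == 1 ==> 3*k > 9*z - 33) ==> (((k >= 6*z - 6 || k <= 3*z - 22) ==> (9*k > 27*z - 71 && 3*z <= 8)) && ((!(k >= 6*z - 6 || k <= 3*z - 22)) ==> (forall z_1. (3*k > 9*z - 23 && z_1 <= 8))))) && ((!(3*z == 1 ==> 3*k > 9*z - 33)) ==> (9*z > -11 && 3*z <= 8))
Before assert z + 9 == 6 || 3*z - k + 1 <= -8: (z == -3 || 3*z <= k - 9) && ((3*z == 1 ==> 3*k > 9*z - 33) ==> (((k >= 6*z - 6 || k <= 3*z - 22) ==> (9*k > 27*z - 71 && 3*z <= 8)) && ((!(k >= 6*z - 6 || k <= 3*z - 22)) ==> (forall z_1. (3*k > 9*z - 23 && z_1 <= 8))))) && ((!(3*z == 1 ==> 3*k > 9*z - 33)) ==> (9*z > -11 && 3*z <= 8))
Answer: WP = (z == -3 || 3*z <= k - 9) && ((3*z == 1 ==> 3*k > 9*z - 33) ==> (((k >= 6*z - 6 || k <= 3*z - 22) ==> (9*k > 27*z - 71 && 3*z <= 8)) && ((!(k >= 6*z - 6 || k <= 3*z - 22)) ==> (forall z_1. (3*k > 9*z - 23 && z_1 <= 8))))) && ((!(3*z == 1 ==> 3*k > 9*z - 33)) ==> (9*z > -11 && 3*z <= 8))


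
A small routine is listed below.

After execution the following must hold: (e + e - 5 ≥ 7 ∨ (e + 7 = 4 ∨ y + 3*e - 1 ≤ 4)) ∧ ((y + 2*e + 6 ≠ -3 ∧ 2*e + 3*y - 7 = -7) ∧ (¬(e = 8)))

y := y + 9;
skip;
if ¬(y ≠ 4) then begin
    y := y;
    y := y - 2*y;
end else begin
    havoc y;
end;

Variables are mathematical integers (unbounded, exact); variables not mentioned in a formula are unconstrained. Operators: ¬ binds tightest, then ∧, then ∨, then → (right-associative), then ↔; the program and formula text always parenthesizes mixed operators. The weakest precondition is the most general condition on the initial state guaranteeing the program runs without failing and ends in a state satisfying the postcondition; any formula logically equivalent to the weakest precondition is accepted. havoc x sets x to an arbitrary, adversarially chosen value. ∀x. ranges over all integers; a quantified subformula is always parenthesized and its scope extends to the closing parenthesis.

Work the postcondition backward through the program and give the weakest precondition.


Working backward. After the program, the postcondition (e + e - 5 ≥ 7 ∨ (e + 7 = 4 ∨ y + 3*e - 1 ≤ 4)) ∧ ((y + 2*e + 6 ≠ -3 ∧ 2*e + 3*y - 7 = -7) ∧ (¬(e = 8))) must hold; in canonical form it is (2*e ≥ 12 ∨ e = -3 ∨ 3*e + y ≤ 5) ∧ 2*e + y ≠ -9 ∧ 2*e + 3*y = 0 ∧ (¬(e = 8)).
Then branch requires (2*e ≥ 12 ∨ e = -3 ∨ 3*e ≤ y + 5) ∧ 2*e ≠ y - 9 ∧ 2*e = 3*y ∧ (¬(e = 8)); else branch requires ∀y_1. ((2*e ≥ 12 ∨ e = -3 ∨ 3*e + y_1 ≤ 5) ∧ 2*e + y_1 ≠ -9 ∧ 2*e + 3*y_1 = 0 ∧ (¬(e = 8))).
Before the if: ((¬(y ≠ 4)) → ((2*e ≥ 12 ∨ e = -3 ∨ 3*e ≤ y + 5) ∧ 2*e ≠ y - 9 ∧ 2*e = 3*y ∧ (¬(e = 8)))) ∧ (y ≠ 4 → (∀y_1. ((2*e ≥ 12 ∨ e = -3 ∨ 3*e + y_1 ≤ 5) ∧ 2*e + y_1 ≠ -9 ∧ 2*e + 3*y_1 = 0 ∧ (¬(e = 8)))))
Before skip: ((¬(y ≠ 4)) → ((2*e ≥ 12 ∨ e = -3 ∨ 3*e ≤ y + 5) ∧ 2*e ≠ y - 9 ∧ 2*e = 3*y ∧ (¬(e = 8)))) ∧ (y ≠ 4 → (∀y_1. ((2*e ≥ 12 ∨ e = -3 ∨ 3*e + y_1 ≤ 5) ∧ 2*e + y_1 ≠ -9 ∧ 2*e + 3*y_1 = 0 ∧ (¬(e = 8)))))
Before y := y + 9: ((¬(y ≠ -5)) → ((2*e ≥ 12 ∨ e = -3 ∨ 3*e ≤ y + 14) ∧ 2*e ≠ y ∧ 2*e = 3*y + 27 ∧ (¬(e = 8)))) ∧ (y ≠ -5 → (∀y_1. ((2*e ≥ 12 ∨ e = -3 ∨ 3*e + y_1 ≤ 5) ∧ 2*e + y_1 ≠ -9 ∧ 2*e + 3*y_1 = 0 ∧ (¬(e = 8)))))
Answer: WP = ((¬(y ≠ -5)) → ((2*e ≥ 12 ∨ e = -3 ∨ 3*e ≤ y + 14) ∧ 2*e ≠ y ∧ 2*e = 3*y + 27 ∧ (¬(e = 8)))) ∧ (y ≠ -5 → (∀y_1. ((2*e ≥ 12 ∨ e = -3 ∨ 3*e + y_1 ≤ 5) ∧ 2*e + y_1 ≠ -9 ∧ 2*e + 3*y_1 = 0 ∧ (¬(e = 8)))))


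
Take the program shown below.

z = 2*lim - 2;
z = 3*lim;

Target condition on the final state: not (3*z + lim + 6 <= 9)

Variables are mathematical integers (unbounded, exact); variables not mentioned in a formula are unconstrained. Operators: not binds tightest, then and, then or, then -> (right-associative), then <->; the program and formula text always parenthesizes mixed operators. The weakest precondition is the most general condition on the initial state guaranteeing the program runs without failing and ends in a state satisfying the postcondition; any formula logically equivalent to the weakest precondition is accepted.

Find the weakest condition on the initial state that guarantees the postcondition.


Working backward. After the program, the postcondition not (3*z + lim + 6 <= 9) must hold; in canonical form it is not (lim + 3*z <= 3).
Before z := 3*lim: not (10*lim <= 3)
Before z := 2*lim - 2: not (10*lim <= 3)
Answer: WP = not (10*lim <= 3)


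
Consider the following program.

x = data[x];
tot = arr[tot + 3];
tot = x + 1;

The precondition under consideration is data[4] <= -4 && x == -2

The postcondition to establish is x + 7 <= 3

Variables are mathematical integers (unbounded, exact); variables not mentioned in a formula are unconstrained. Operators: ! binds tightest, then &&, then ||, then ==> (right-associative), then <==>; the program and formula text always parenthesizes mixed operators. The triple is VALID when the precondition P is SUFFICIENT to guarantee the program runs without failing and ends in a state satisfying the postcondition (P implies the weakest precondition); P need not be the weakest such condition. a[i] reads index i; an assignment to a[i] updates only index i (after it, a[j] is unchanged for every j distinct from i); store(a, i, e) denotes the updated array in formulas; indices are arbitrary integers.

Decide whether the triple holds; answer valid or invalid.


Working backward. After the program, the postcondition x + 7 <= 3 must hold; in canonical form it is x <= -4.
Before tot := x + 1: x <= -4
Before tot := arr[tot + 3]: x <= -4
Before x := data[x]: data[x] <= -4
The weakest precondition is data[x] <= -4.
Check whether data[4] <= -4 && x == -2 implies it.
Countermodel: at the initial state data = {[-2] = 0, [4] = -4, elsewhere -4}, x = -2, the precondition holds but the weakest precondition fails.
Answer: invalid


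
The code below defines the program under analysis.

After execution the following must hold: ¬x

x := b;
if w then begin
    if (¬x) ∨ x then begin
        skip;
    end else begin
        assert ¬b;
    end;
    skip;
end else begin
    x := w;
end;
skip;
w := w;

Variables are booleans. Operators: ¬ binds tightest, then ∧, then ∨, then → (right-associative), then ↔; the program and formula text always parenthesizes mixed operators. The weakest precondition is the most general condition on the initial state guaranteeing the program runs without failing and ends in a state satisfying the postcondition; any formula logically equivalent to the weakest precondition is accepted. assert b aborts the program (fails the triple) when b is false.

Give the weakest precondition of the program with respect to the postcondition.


Working backward. After the program, ¬x must hold.
Before w := w: ¬x
Before skip: ¬x
Then branch requires ¬x; else branch requires ¬w.
Before the if: w → (¬x)
Before x := b: w → (¬b)
Answer: WP = w → (¬b)


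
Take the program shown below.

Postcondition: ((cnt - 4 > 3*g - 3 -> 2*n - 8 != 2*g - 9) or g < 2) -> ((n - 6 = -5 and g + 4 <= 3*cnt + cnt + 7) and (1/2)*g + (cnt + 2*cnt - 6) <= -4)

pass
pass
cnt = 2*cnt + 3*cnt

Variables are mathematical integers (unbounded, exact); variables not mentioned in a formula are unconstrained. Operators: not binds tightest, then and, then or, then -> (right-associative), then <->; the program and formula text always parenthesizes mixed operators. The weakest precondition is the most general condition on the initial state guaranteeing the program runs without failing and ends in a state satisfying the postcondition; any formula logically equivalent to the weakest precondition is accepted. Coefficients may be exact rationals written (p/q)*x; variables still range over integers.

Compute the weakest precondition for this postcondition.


Working backward. After the program, the postcondition ((cnt - 4 > 3*g - 3 -> 2*n - 8 != 2*g - 9) or g < 2) -> ((n - 6 = -5 and g + 4 <= 3*cnt + cnt + 7) and (1/2)*g + (cnt + 2*cnt - 6) <= -4) must hold; in canonical form it is ((cnt > 3*g + 1 -> 2*n != 2*g - 1) or g < 2) -> (n = 1 and g <= 4*cnt + 3 and 3*cnt + (1/2)*g <= 2).
Before cnt := 2*cnt + 3*cnt: ((5*cnt > 3*g + 1 -> 2*n != 2*g - 1) or g < 2) -> (n = 1 and g <= 20*cnt + 3 and 15*cnt + (1/2)*g <= 2)
Before skip: ((5*cnt > 3*g + 1 -> 2*n != 2*g - 1) or g < 2) -> (n = 1 and g <= 20*cnt + 3 and 15*cnt + (1/2)*g <= 2)
Before skip: ((5*cnt > 3*g + 1 -> 2*n != 2*g - 1) or g < 2) -> (n = 1 and g <= 20*cnt + 3 and 15*cnt + (1/2)*g <= 2)
Answer: WP = ((5*cnt > 3*g + 1 -> 2*n != 2*g - 1) or g < 2) -> (n = 1 and g <= 20*cnt + 3 and 15*cnt + (1/2)*g <= 2)
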